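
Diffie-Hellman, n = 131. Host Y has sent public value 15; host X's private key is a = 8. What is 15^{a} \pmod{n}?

75

Shared key K = 15^8 mod 131.
15^1 ≡ 15 (mod 131)
15^2 = (15^1)^2 ≡ 15^2 = 225 ≡ 94 (mod 131)
15^4 = (15^2)^2 ≡ 94^2 = 8836 ≡ 59 (mod 131)
15^8 = (15^4)^2 ≡ 59^2 = 3481 ≡ 75 (mod 131)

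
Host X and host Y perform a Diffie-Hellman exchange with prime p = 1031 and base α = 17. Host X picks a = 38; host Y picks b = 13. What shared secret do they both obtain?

26

Host X sends A = α^a mod p = 17^38 mod 1031.
17^1 ≡ 17 (mod 1031)
17^2 = (17^1)^2 ≡ 17^2 = 289 ≡ 289 (mod 1031)
17^4 = (17^2)^2 ≡ 289^2 = 83521 ≡ 10 (mod 1031)
17^8 = (17^4)^2 ≡ 10^2 = 100 ≡ 100 (mod 1031)
17^16 = (17^8)^2 ≡ 100^2 = 10000 ≡ 721 (mod 1031)
17^32 = (17^16)^2 ≡ 721^2 = 519841 ≡ 217 (mod 1031)
17^38 = 17^32 · 17^4 · 17^2 ≡ 217 · 10 · 289 ≡ 282 (mod 1031).
So A = 282. Host Y then computes K = A^b mod p = 282^13 mod 1031.
282^1 ≡ 282 (mod 1031)
282^2 = (282^1)^2 ≡ 282^2 = 79524 ≡ 137 (mod 1031)
282^4 = (282^2)^2 ≡ 137^2 = 18769 ≡ 211 (mod 1031)
282^8 = (282^4)^2 ≡ 211^2 = 44521 ≡ 188 (mod 1031)
282^13 = 282^8 · 282^4 · 282^1 ≡ 188 · 211 · 282 ≡ 26 (mod 1031).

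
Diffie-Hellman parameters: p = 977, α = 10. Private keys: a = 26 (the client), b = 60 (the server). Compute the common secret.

214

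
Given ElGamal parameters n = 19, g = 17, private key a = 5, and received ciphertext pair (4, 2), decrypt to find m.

18

Shared mask s = c₁^a mod n = 4^5 mod 19.
4^1 ≡ 4 (mod 19)
4^2 = (4^1)^2 ≡ 4^2 = 16 ≡ 16 (mod 19)
4^4 = (4^2)^2 ≡ 16^2 = 256 ≡ 9 (mod 19)
4^5 = 4^4 · 4^1 ≡ 9 · 4 ≡ 17 (mod 19).
So s = 17; s⁻¹ ≡ 9 (mod 19).
m = c₂ · s⁻¹ mod 19 = 2 · 9 mod 19 = 18.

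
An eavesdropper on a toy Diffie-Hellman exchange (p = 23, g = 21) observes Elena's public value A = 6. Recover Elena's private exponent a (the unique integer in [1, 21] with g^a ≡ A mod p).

20

Try successive powers of 21 modulo 23:
21^1 ≡ 21
21^2 ≡ 4
21^3 ≡ 15
21^4 ≡ 16
21^5 ≡ 14
21^6 ≡ 18
21^7 ≡ 10
21^8 ≡ 3
21^9 ≡ 17
21^10 ≡ 12
21^11 ≡ 22
21^12 ≡ 2
21^13 ≡ 19
21^14 ≡ 8
21^15 ≡ 7
21^16 ≡ 9
21^17 ≡ 5
21^18 ≡ 13
21^19 ≡ 20
21^20 ≡ 6
Found: a = 20.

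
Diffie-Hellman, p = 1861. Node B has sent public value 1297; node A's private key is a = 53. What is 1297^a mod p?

307

Shared key K = 1297^53 mod 1861.
1297^1 ≡ 1297 (mod 1861)
1297^2 = (1297^1)^2 ≡ 1297^2 = 1682209 ≡ 1726 (mod 1861)
1297^4 = (1297^2)^2 ≡ 1726^2 = 2979076 ≡ 1476 (mod 1861)
1297^8 = (1297^4)^2 ≡ 1476^2 = 2178576 ≡ 1206 (mod 1861)
1297^16 = (1297^8)^2 ≡ 1206^2 = 1454436 ≡ 995 (mod 1861)
1297^32 = (1297^16)^2 ≡ 995^2 = 990025 ≡ 1834 (mod 1861)
1297^53 = 1297^32 · 1297^16 · 1297^4 · 1297^1 ≡ 1834 · 995 · 1476 · 1297 ≡ 307 (mod 1861).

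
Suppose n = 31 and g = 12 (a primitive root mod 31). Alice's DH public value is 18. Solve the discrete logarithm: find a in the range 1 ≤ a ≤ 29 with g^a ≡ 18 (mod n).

Try successive powers of 12 modulo 31:
12^1 ≡ 12
12^2 ≡ 20
12^3 ≡ 23
12^4 ≡ 28
12^5 ≡ 26
12^6 ≡ 2
12^7 ≡ 24
12^8 ≡ 9
12^9 ≡ 15
12^10 ≡ 25
12^11 ≡ 21
12^12 ≡ 4
12^13 ≡ 17
12^14 ≡ 18
Found: a = 14.

14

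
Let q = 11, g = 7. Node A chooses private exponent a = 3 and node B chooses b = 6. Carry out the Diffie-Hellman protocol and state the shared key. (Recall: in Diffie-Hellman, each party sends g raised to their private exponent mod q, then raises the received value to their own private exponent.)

9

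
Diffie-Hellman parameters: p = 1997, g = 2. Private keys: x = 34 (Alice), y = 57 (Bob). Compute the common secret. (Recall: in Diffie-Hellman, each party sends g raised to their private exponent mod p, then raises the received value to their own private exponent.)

893

Bob sends B = g^y mod p = 2^57 mod 1997.
2^1 ≡ 2 (mod 1997)
2^2 = (2^1)^2 ≡ 2^2 = 4 ≡ 4 (mod 1997)
2^4 = (2^2)^2 ≡ 4^2 = 16 ≡ 16 (mod 1997)
2^8 = (2^4)^2 ≡ 16^2 = 256 ≡ 256 (mod 1997)
2^16 = (2^8)^2 ≡ 256^2 = 65536 ≡ 1632 (mod 1997)
2^32 = (2^16)^2 ≡ 1632^2 = 2663424 ≡ 1423 (mod 1997)
2^57 = 2^32 · 2^16 · 2^8 · 2^1 ≡ 1423 · 1632 · 256 · 2 ≡ 265 (mod 1997).
So B = 265. Alice then computes K = B^x mod p = 265^34 mod 1997.
265^1 ≡ 265 (mod 1997)
265^2 = (265^1)^2 ≡ 265^2 = 70225 ≡ 330 (mod 1997)
265^4 = (265^2)^2 ≡ 330^2 = 108900 ≡ 1062 (mod 1997)
265^8 = (265^4)^2 ≡ 1062^2 = 1127844 ≡ 1536 (mod 1997)
265^16 = (265^8)^2 ≡ 1536^2 = 2359296 ≡ 839 (mod 1997)
265^32 = (265^16)^2 ≡ 839^2 = 703921 ≡ 977 (mod 1997)
265^34 = 265^32 · 265^2 ≡ 977 · 330 ≡ 893 (mod 1997).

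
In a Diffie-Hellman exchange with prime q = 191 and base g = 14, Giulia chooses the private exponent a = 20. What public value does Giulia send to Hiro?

Public value = 14^20 (mod 191).
14^1 ≡ 14 (mod 191)
14^2 = (14^1)^2 ≡ 14^2 = 196 ≡ 5 (mod 191)
14^4 = (14^2)^2 ≡ 5^2 = 25 ≡ 25 (mod 191)
14^8 = (14^4)^2 ≡ 25^2 = 625 ≡ 52 (mod 191)
14^16 = (14^8)^2 ≡ 52^2 = 2704 ≡ 30 (mod 191)
14^20 = 14^16 · 14^4 ≡ 30 · 25 ≡ 177 (mod 191).

177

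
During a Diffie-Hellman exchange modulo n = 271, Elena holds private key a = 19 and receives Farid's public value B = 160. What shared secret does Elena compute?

144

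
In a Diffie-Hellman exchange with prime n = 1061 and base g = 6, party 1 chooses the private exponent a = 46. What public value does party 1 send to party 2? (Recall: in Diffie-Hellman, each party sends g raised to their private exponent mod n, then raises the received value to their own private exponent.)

178

Public value = 6^46 mod 1061.
6^1 ≡ 6 (mod 1061)
6^2 = (6^1)^2 ≡ 6^2 = 36 ≡ 36 (mod 1061)
6^4 = (6^2)^2 ≡ 36^2 = 1296 ≡ 235 (mod 1061)
6^8 = (6^4)^2 ≡ 235^2 = 55225 ≡ 53 (mod 1061)
6^16 = (6^8)^2 ≡ 53^2 = 2809 ≡ 687 (mod 1061)
6^32 = (6^16)^2 ≡ 687^2 = 471969 ≡ 885 (mod 1061)
6^46 = 6^32 · 6^8 · 6^4 · 6^2 ≡ 885 · 53 · 235 · 36 ≡ 178 (mod 1061).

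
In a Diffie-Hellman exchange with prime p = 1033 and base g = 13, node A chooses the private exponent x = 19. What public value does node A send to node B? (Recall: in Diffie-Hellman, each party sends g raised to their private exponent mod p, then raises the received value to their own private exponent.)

926

Public value = 13^19 mod 1033.
13^1 ≡ 13 (mod 1033)
13^2 = (13^1)^2 ≡ 13^2 = 169 ≡ 169 (mod 1033)
13^4 = (13^2)^2 ≡ 169^2 = 28561 ≡ 670 (mod 1033)
13^8 = (13^4)^2 ≡ 670^2 = 448900 ≡ 578 (mod 1033)
13^16 = (13^8)^2 ≡ 578^2 = 334084 ≡ 425 (mod 1033)
13^19 = 13^16 · 13^2 · 13^1 ≡ 425 · 169 · 13 ≡ 926 (mod 1033).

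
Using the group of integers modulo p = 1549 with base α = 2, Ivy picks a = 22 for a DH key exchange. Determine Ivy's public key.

1161

Public value = 2^22 mod 1549.
2^1 ≡ 2 (mod 1549)
2^2 = (2^1)^2 ≡ 2^2 = 4 ≡ 4 (mod 1549)
2^4 = (2^2)^2 ≡ 4^2 = 16 ≡ 16 (mod 1549)
2^8 = (2^4)^2 ≡ 16^2 = 256 ≡ 256 (mod 1549)
2^16 = (2^8)^2 ≡ 256^2 = 65536 ≡ 478 (mod 1549)
2^22 = 2^16 · 2^4 · 2^2 ≡ 478 · 16 · 4 ≡ 1161 (mod 1549).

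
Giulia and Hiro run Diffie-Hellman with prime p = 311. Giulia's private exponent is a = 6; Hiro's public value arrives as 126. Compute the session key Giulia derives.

265

Shared key K = 126^6 mod 311.
126^1 ≡ 126 (mod 311)
126^2 = (126^1)^2 ≡ 126^2 = 15876 ≡ 15 (mod 311)
126^4 = (126^2)^2 ≡ 15^2 = 225 ≡ 225 (mod 311)
126^6 = 126^4 · 126^2 ≡ 225 · 15 ≡ 265 (mod 311).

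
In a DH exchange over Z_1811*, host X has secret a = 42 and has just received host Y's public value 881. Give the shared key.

Shared key K = 881^42 mod 1811.
881^1 ≡ 881 (mod 1811)
881^2 = (881^1)^2 ≡ 881^2 = 776161 ≡ 1053 (mod 1811)
881^4 = (881^2)^2 ≡ 1053^2 = 1108809 ≡ 477 (mod 1811)
881^8 = (881^4)^2 ≡ 477^2 = 227529 ≡ 1154 (mod 1811)
881^16 = (881^8)^2 ≡ 1154^2 = 1331716 ≡ 631 (mod 1811)
881^32 = (881^16)^2 ≡ 631^2 = 398161 ≡ 1552 (mod 1811)
881^42 = 881^32 · 881^8 · 881^2 ≡ 1552 · 1154 · 1053 ≡ 1299 (mod 1811).

1299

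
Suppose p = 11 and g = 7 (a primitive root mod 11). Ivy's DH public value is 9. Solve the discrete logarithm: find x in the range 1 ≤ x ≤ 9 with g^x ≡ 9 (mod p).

Try successive powers of 7 modulo 11:
7^1 ≡ 7
7^2 ≡ 5
7^3 ≡ 2
7^4 ≡ 3
7^5 ≡ 10
7^6 ≡ 4
7^7 ≡ 6
7^8 ≡ 9
Found: x = 8.

8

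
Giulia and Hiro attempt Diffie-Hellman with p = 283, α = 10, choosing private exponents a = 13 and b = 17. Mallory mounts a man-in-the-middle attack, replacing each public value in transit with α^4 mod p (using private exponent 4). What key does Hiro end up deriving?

Hiro receives Mallory's public value M = 10^4 mod 283 instead of the honest one.
10^1 ≡ 10 (mod 283)
10^2 = (10^1)^2 ≡ 10^2 = 100 ≡ 100 (mod 283)
10^4 = (10^2)^2 ≡ 100^2 = 10000 ≡ 95 (mod 283)
So M = 95. Hiro computes K = M^17 mod 283.
95^1 ≡ 95 (mod 283)
95^2 = (95^1)^2 ≡ 95^2 = 9025 ≡ 252 (mod 283)
95^4 = (95^2)^2 ≡ 252^2 = 63504 ≡ 112 (mod 283)
95^8 = (95^4)^2 ≡ 112^2 = 12544 ≡ 92 (mod 283)
95^16 = (95^8)^2 ≡ 92^2 = 8464 ≡ 257 (mod 283)
95^17 = 95^16 · 95^1 ≡ 257 · 95 ≡ 77 (mod 283).

77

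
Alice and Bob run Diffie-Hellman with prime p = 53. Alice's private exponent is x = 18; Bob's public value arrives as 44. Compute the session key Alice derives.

Shared key K = 44^18 mod 53.
44^1 ≡ 44 (mod 53)
44^2 = (44^1)^2 ≡ 44^2 = 1936 ≡ 28 (mod 53)
44^4 = (44^2)^2 ≡ 28^2 = 784 ≡ 42 (mod 53)
44^8 = (44^4)^2 ≡ 42^2 = 1764 ≡ 15 (mod 53)
44^16 = (44^8)^2 ≡ 15^2 = 225 ≡ 13 (mod 53)
44^18 = 44^16 · 44^2 ≡ 13 · 28 ≡ 46 (mod 53).

46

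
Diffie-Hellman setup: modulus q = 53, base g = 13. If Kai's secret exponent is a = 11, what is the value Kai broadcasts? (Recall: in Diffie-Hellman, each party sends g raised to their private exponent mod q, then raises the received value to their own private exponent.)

Public value = 13^11 mod 53.
13^1 ≡ 13 (mod 53)
13^2 = (13^1)^2 ≡ 13^2 = 169 ≡ 10 (mod 53)
13^4 = (13^2)^2 ≡ 10^2 = 100 ≡ 47 (mod 53)
13^8 = (13^4)^2 ≡ 47^2 = 2209 ≡ 36 (mod 53)
13^11 = 13^8 · 13^2 · 13^1 ≡ 36 · 10 · 13 ≡ 16 (mod 53).

16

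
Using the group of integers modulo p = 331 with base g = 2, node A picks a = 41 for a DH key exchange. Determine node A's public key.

Public value = 2^41 mod 331.
2^1 ≡ 2 (mod 331)
2^2 = (2^1)^2 ≡ 2^2 = 4 ≡ 4 (mod 331)
2^4 = (2^2)^2 ≡ 4^2 = 16 ≡ 16 (mod 331)
2^8 = (2^4)^2 ≡ 16^2 = 256 ≡ 256 (mod 331)
2^16 = (2^8)^2 ≡ 256^2 = 65536 ≡ 329 (mod 331)
2^32 = (2^16)^2 ≡ 329^2 = 108241 ≡ 4 (mod 331)
2^41 = 2^32 · 2^8 · 2^1 ≡ 4 · 256 · 2 ≡ 62 (mod 331).

62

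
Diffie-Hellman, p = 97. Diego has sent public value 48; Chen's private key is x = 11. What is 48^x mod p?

44

Shared key K = 48^11 mod 97.
48^1 ≡ 48 (mod 97)
48^2 = (48^1)^2 ≡ 48^2 = 2304 ≡ 73 (mod 97)
48^4 = (48^2)^2 ≡ 73^2 = 5329 ≡ 91 (mod 97)
48^8 = (48^4)^2 ≡ 91^2 = 8281 ≡ 36 (mod 97)
48^11 = 48^8 · 48^2 · 48^1 ≡ 36 · 73 · 48 ≡ 44 (mod 97).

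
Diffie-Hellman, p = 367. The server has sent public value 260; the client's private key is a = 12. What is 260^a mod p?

Shared key K = 260^12 mod 367.
260^1 ≡ 260 (mod 367)
260^2 = (260^1)^2 ≡ 260^2 = 67600 ≡ 72 (mod 367)
260^4 = (260^2)^2 ≡ 72^2 = 5184 ≡ 46 (mod 367)
260^8 = (260^4)^2 ≡ 46^2 = 2116 ≡ 281 (mod 367)
260^12 = 260^8 · 260^4 ≡ 281 · 46 ≡ 81 (mod 367).

81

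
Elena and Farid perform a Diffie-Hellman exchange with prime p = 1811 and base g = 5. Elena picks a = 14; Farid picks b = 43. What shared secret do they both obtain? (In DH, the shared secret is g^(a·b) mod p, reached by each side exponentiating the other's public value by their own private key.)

Farid sends B = g^b mod p = 5^43 mod 1811.
5^1 ≡ 5 (mod 1811)
5^2 = (5^1)^2 ≡ 5^2 = 25 ≡ 25 (mod 1811)
5^4 = (5^2)^2 ≡ 25^2 = 625 ≡ 625 (mod 1811)
5^8 = (5^4)^2 ≡ 625^2 = 390625 ≡ 1260 (mod 1811)
5^16 = (5^8)^2 ≡ 1260^2 = 1587600 ≡ 1164 (mod 1811)
5^32 = (5^16)^2 ≡ 1164^2 = 1354896 ≡ 268 (mod 1811)
5^43 = 5^32 · 5^8 · 5^2 · 5^1 ≡ 268 · 1260 · 25 · 5 ≡ 1023 (mod 1811).
So B = 1023. Elena then computes K = B^a mod p = 1023^14 mod 1811.
1023^1 ≡ 1023 (mod 1811)
1023^2 = (1023^1)^2 ≡ 1023^2 = 1046529 ≡ 1582 (mod 1811)
1023^4 = (1023^2)^2 ≡ 1582^2 = 2502724 ≡ 1733 (mod 1811)
1023^8 = (1023^4)^2 ≡ 1733^2 = 3003289 ≡ 651 (mod 1811)
1023^14 = 1023^8 · 1023^4 · 1023^2 ≡ 651 · 1733 · 1582 ≡ 1542 (mod 1811).

1542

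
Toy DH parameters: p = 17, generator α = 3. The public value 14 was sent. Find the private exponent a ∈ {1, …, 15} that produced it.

9

Try successive powers of 3 modulo 17:
3^1 ≡ 3
3^2 ≡ 9
3^3 ≡ 10
3^4 ≡ 13
3^5 ≡ 5
3^6 ≡ 15
3^7 ≡ 11
3^8 ≡ 16
3^9 ≡ 14
Found: a = 9.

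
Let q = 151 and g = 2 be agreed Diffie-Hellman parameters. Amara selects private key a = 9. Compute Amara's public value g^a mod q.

59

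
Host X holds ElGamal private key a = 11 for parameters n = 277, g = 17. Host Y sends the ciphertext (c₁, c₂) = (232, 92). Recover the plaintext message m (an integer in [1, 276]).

42

Shared mask s = c₁^a mod n = 232^11 mod 277.
232^1 ≡ 232 (mod 277)
232^2 = (232^1)^2 ≡ 232^2 = 53824 ≡ 86 (mod 277)
232^4 = (232^2)^2 ≡ 86^2 = 7396 ≡ 194 (mod 277)
232^8 = (232^4)^2 ≡ 194^2 = 37636 ≡ 241 (mod 277)
232^11 = 232^8 · 232^2 · 232^1 ≡ 241 · 86 · 232 ≡ 266 (mod 277).
So s = 266; s⁻¹ ≡ 151 (mod 277).
m = c₂ · s⁻¹ mod 277 = 92 · 151 mod 277 = 42.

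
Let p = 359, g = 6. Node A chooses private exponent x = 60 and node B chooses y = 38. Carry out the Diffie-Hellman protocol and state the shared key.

240

Node B sends B = g^y mod p = 6^38 mod 359.
6^1 ≡ 6 (mod 359)
6^2 = (6^1)^2 ≡ 6^2 = 36 ≡ 36 (mod 359)
6^4 = (6^2)^2 ≡ 36^2 = 1296 ≡ 219 (mod 359)
6^8 = (6^4)^2 ≡ 219^2 = 47961 ≡ 214 (mod 359)
6^16 = (6^8)^2 ≡ 214^2 = 45796 ≡ 203 (mod 359)
6^32 = (6^16)^2 ≡ 203^2 = 41209 ≡ 283 (mod 359)
6^38 = 6^32 · 6^4 · 6^2 ≡ 283 · 219 · 36 ≡ 346 (mod 359).
So B = 346. Node A then computes K = B^x mod p = 346^60 mod 359.
346^1 ≡ 346 (mod 359)
346^2 = (346^1)^2 ≡ 346^2 = 119716 ≡ 169 (mod 359)
346^4 = (346^2)^2 ≡ 169^2 = 28561 ≡ 200 (mod 359)
346^8 = (346^4)^2 ≡ 200^2 = 40000 ≡ 151 (mod 359)
346^16 = (346^8)^2 ≡ 151^2 = 22801 ≡ 184 (mod 359)
346^32 = (346^16)^2 ≡ 184^2 = 33856 ≡ 110 (mod 359)
346^60 = 346^32 · 346^16 · 346^8 · 346^4 ≡ 110 · 184 · 151 · 200 ≡ 240 (mod 359).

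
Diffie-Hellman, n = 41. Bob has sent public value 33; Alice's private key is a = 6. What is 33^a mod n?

31

Shared key K = 33^6 mod 41.
33^1 ≡ 33 (mod 41)
33^2 = (33^1)^2 ≡ 33^2 = 1089 ≡ 23 (mod 41)
33^4 = (33^2)^2 ≡ 23^2 = 529 ≡ 37 (mod 41)
33^6 = 33^4 · 33^2 ≡ 37 · 23 ≡ 31 (mod 41).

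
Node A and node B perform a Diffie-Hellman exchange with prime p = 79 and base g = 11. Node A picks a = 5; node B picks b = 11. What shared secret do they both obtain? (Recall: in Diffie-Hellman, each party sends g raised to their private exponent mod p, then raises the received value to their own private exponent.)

40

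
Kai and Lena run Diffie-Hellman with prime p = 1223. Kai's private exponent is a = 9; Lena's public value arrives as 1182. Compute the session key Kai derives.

Shared key K = 1182^9 mod 1223.
1182^1 ≡ 1182 (mod 1223)
1182^2 = (1182^1)^2 ≡ 1182^2 = 1397124 ≡ 458 (mod 1223)
1182^4 = (1182^2)^2 ≡ 458^2 = 209764 ≡ 631 (mod 1223)
1182^8 = (1182^4)^2 ≡ 631^2 = 398161 ≡ 686 (mod 1223)
1182^9 = 1182^8 · 1182^1 ≡ 686 · 1182 ≡ 3 (mod 1223).

3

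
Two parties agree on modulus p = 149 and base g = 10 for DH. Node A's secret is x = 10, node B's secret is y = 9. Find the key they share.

68

Node A sends A = g^x mod p = 10^10 mod 149.
10^1 ≡ 10 (mod 149)
10^2 = (10^1)^2 ≡ 10^2 = 100 ≡ 100 (mod 149)
10^4 = (10^2)^2 ≡ 100^2 = 10000 ≡ 17 (mod 149)
10^8 = (10^4)^2 ≡ 17^2 = 289 ≡ 140 (mod 149)
10^10 = 10^8 · 10^2 ≡ 140 · 100 ≡ 143 (mod 149).
So A = 143. Node B then computes K = A^y mod p = 143^9 mod 149.
143^1 ≡ 143 (mod 149)
143^2 = (143^1)^2 ≡ 143^2 = 20449 ≡ 36 (mod 149)
143^4 = (143^2)^2 ≡ 36^2 = 1296 ≡ 104 (mod 149)
143^8 = (143^4)^2 ≡ 104^2 = 10816 ≡ 88 (mod 149)
143^9 = 143^8 · 143^1 ≡ 88 · 143 ≡ 68 (mod 149).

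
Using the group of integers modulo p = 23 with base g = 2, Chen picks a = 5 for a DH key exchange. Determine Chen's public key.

Public value = 2^5 (mod 23).
2^1 ≡ 2 (mod 23)
2^2 = (2^1)^2 ≡ 2^2 = 4 ≡ 4 (mod 23)
2^4 = (2^2)^2 ≡ 4^2 = 16 ≡ 16 (mod 23)
2^5 = 2^4 · 2^1 ≡ 16 · 2 ≡ 9 (mod 23).

9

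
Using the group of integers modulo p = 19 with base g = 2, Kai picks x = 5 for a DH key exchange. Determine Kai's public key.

13

Public value = 2^5 (mod 19).
2^1 ≡ 2 (mod 19)
2^2 = (2^1)^2 ≡ 2^2 = 4 ≡ 4 (mod 19)
2^4 = (2^2)^2 ≡ 4^2 = 16 ≡ 16 (mod 19)
2^5 = 2^4 · 2^1 ≡ 16 · 2 ≡ 13 (mod 19).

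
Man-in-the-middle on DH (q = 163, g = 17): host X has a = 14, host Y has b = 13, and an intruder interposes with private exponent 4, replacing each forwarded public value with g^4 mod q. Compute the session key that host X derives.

Host X receives an intruder's public value M = 17^4 mod 163 instead of the honest one.
17^1 ≡ 17 (mod 163)
17^2 = (17^1)^2 ≡ 17^2 = 289 ≡ 126 (mod 163)
17^4 = (17^2)^2 ≡ 126^2 = 15876 ≡ 65 (mod 163)
So M = 65. Host X computes K = M^14 mod 163.
65^1 ≡ 65 (mod 163)
65^2 = (65^1)^2 ≡ 65^2 = 4225 ≡ 150 (mod 163)
65^4 = (65^2)^2 ≡ 150^2 = 22500 ≡ 6 (mod 163)
65^8 = (65^4)^2 ≡ 6^2 = 36 ≡ 36 (mod 163)
65^14 = 65^8 · 65^4 · 65^2 ≡ 36 · 6 · 150 ≡ 126 (mod 163).

126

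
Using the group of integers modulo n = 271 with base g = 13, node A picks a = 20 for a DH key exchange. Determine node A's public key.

169

Public value = 13^20 mod 271.
13^1 ≡ 13 (mod 271)
13^2 = (13^1)^2 ≡ 13^2 = 169 ≡ 169 (mod 271)
13^4 = (13^2)^2 ≡ 169^2 = 28561 ≡ 106 (mod 271)
13^8 = (13^4)^2 ≡ 106^2 = 11236 ≡ 125 (mod 271)
13^16 = (13^8)^2 ≡ 125^2 = 15625 ≡ 178 (mod 271)
13^20 = 13^16 · 13^4 ≡ 178 · 106 ≡ 169 (mod 271).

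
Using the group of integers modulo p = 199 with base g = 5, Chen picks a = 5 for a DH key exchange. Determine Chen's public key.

140

Public value = 5^{5} \pmod{199}.
5^1 ≡ 5 (mod 199)
5^2 = (5^1)^2 ≡ 5^2 = 25 ≡ 25 (mod 199)
5^4 = (5^2)^2 ≡ 25^2 = 625 ≡ 28 (mod 199)
5^5 = 5^4 · 5^1 ≡ 28 · 5 ≡ 140 (mod 199).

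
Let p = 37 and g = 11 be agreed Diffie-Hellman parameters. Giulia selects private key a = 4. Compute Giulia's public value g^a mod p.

26

Public value = 11^4 mod 37.
11^1 ≡ 11 (mod 37)
11^2 = (11^1)^2 ≡ 11^2 = 121 ≡ 10 (mod 37)
11^4 = (11^2)^2 ≡ 10^2 = 100 ≡ 26 (mod 37)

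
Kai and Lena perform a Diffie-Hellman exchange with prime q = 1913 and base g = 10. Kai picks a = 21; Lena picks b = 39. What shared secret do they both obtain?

1187

Lena sends B = g^b mod q = 10^39 mod 1913.
10^1 ≡ 10 (mod 1913)
10^2 = (10^1)^2 ≡ 10^2 = 100 ≡ 100 (mod 1913)
10^4 = (10^2)^2 ≡ 100^2 = 10000 ≡ 435 (mod 1913)
10^8 = (10^4)^2 ≡ 435^2 = 189225 ≡ 1751 (mod 1913)
10^16 = (10^8)^2 ≡ 1751^2 = 3066001 ≡ 1375 (mod 1913)
10^32 = (10^16)^2 ≡ 1375^2 = 1890625 ≡ 581 (mod 1913)
10^39 = 10^32 · 10^4 · 10^2 · 10^1 ≡ 581 · 435 · 100 · 10 ≡ 918 (mod 1913).
So B = 918. Kai then computes K = B^a mod q = 918^21 mod 1913.
918^1 ≡ 918 (mod 1913)
918^2 = (918^1)^2 ≡ 918^2 = 842724 ≡ 1004 (mod 1913)
918^4 = (918^2)^2 ≡ 1004^2 = 1008016 ≡ 1778 (mod 1913)
918^8 = (918^4)^2 ≡ 1778^2 = 3161284 ≡ 1008 (mod 1913)
918^16 = (918^8)^2 ≡ 1008^2 = 1016064 ≡ 261 (mod 1913)
918^21 = 918^16 · 918^4 · 918^1 ≡ 261 · 1778 · 918 ≡ 1187 (mod 1913).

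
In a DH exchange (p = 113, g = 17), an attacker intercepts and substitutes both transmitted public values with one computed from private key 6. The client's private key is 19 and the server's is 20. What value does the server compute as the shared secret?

The server receives an attacker's public value M = 17^6 mod 113 instead of the honest one.
17^1 ≡ 17 (mod 113)
17^2 = (17^1)^2 ≡ 17^2 = 289 ≡ 63 (mod 113)
17^4 = (17^2)^2 ≡ 63^2 = 3969 ≡ 14 (mod 113)
17^6 = 17^4 · 17^2 ≡ 14 · 63 ≡ 91 (mod 113).
So M = 91. The server computes K = M^20 mod 113.
91^1 ≡ 91 (mod 113)
91^2 = (91^1)^2 ≡ 91^2 = 8281 ≡ 32 (mod 113)
91^4 = (91^2)^2 ≡ 32^2 = 1024 ≡ 7 (mod 113)
91^8 = (91^4)^2 ≡ 7^2 = 49 ≡ 49 (mod 113)
91^16 = (91^8)^2 ≡ 49^2 = 2401 ≡ 28 (mod 113)
91^20 = 91^16 · 91^4 ≡ 28 · 7 ≡ 83 (mod 113).

83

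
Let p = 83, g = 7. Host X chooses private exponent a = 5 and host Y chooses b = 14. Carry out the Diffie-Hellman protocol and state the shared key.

78

Host Y sends B = g^b mod p = 7^14 mod 83.
7^1 ≡ 7 (mod 83)
7^2 = (7^1)^2 ≡ 7^2 = 49 ≡ 49 (mod 83)
7^4 = (7^2)^2 ≡ 49^2 = 2401 ≡ 77 (mod 83)
7^8 = (7^4)^2 ≡ 77^2 = 5929 ≡ 36 (mod 83)
7^14 = 7^8 · 7^4 · 7^2 ≡ 36 · 77 · 49 ≡ 40 (mod 83).
So B = 40. Host X then computes K = B^a mod p = 40^5 mod 83.
40^1 ≡ 40 (mod 83)
40^2 = (40^1)^2 ≡ 40^2 = 1600 ≡ 23 (mod 83)
40^4 = (40^2)^2 ≡ 23^2 = 529 ≡ 31 (mod 83)
40^5 = 40^4 · 40^1 ≡ 31 · 40 ≡ 78 (mod 83).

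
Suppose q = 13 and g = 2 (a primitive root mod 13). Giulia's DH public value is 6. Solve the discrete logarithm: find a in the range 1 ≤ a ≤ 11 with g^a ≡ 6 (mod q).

5

Try successive powers of 2 modulo 13:
2^1 ≡ 2
2^2 ≡ 4
2^3 ≡ 8
2^4 ≡ 3
2^5 ≡ 6
Found: a = 5.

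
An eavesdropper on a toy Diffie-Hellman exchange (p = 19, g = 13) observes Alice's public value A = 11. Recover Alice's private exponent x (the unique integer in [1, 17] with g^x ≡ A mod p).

Try successive powers of 13 modulo 19:
13^1 ≡ 13
13^2 ≡ 17
13^3 ≡ 12
13^4 ≡ 4
13^5 ≡ 14
13^6 ≡ 11
Found: x = 6.

6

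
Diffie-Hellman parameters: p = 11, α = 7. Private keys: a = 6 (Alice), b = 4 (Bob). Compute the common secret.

Bob sends B = α^b mod p = 7^4 mod 11.
7^1 ≡ 7 (mod 11)
7^2 = (7^1)^2 ≡ 7^2 = 49 ≡ 5 (mod 11)
7^4 = (7^2)^2 ≡ 5^2 = 25 ≡ 3 (mod 11)
So B = 3. Alice then computes K = B^a mod p = 3^6 mod 11.
3^1 ≡ 3 (mod 11)
3^2 = (3^1)^2 ≡ 3^2 = 9 ≡ 9 (mod 11)
3^4 = (3^2)^2 ≡ 9^2 = 81 ≡ 4 (mod 11)
3^6 = 3^4 · 3^2 ≡ 4 · 9 ≡ 3 (mod 11).

3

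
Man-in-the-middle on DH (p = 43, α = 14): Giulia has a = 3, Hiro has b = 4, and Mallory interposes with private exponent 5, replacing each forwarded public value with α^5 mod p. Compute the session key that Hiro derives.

40

Hiro receives Mallory's public value M = 14^5 mod 43 instead of the honest one.
14^1 ≡ 14 (mod 43)
14^2 = (14^1)^2 ≡ 14^2 = 196 ≡ 24 (mod 43)
14^4 = (14^2)^2 ≡ 24^2 = 576 ≡ 17 (mod 43)
14^5 = 14^4 · 14^1 ≡ 17 · 14 ≡ 23 (mod 43).
So M = 23. Hiro computes K = M^4 mod 43.
23^1 ≡ 23 (mod 43)
23^2 = (23^1)^2 ≡ 23^2 = 529 ≡ 13 (mod 43)
23^4 = (23^2)^2 ≡ 13^2 = 169 ≡ 40 (mod 43)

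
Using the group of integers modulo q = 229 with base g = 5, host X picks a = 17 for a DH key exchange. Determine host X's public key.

97

Public value = 5^17 mod 229.
5^1 ≡ 5 (mod 229)
5^2 = (5^1)^2 ≡ 5^2 = 25 ≡ 25 (mod 229)
5^4 = (5^2)^2 ≡ 25^2 = 625 ≡ 167 (mod 229)
5^8 = (5^4)^2 ≡ 167^2 = 27889 ≡ 180 (mod 229)
5^16 = (5^8)^2 ≡ 180^2 = 32400 ≡ 111 (mod 229)
5^17 = 5^16 · 5^1 ≡ 111 · 5 ≡ 97 (mod 229).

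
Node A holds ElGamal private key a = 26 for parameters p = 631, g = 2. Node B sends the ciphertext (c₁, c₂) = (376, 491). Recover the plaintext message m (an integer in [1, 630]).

364

Shared mask s = c₁^a mod p = 376^26 mod 631.
376^1 ≡ 376 (mod 631)
376^2 = (376^1)^2 ≡ 376^2 = 141376 ≡ 32 (mod 631)
376^4 = (376^2)^2 ≡ 32^2 = 1024 ≡ 393 (mod 631)
376^8 = (376^4)^2 ≡ 393^2 = 154449 ≡ 485 (mod 631)
376^16 = (376^8)^2 ≡ 485^2 = 235225 ≡ 493 (mod 631)
376^26 = 376^16 · 376^8 · 376^2 ≡ 493 · 485 · 32 ≡ 485 (mod 631).
So s = 485; s⁻¹ ≡ 376 (mod 631).
m = c₂ · s⁻¹ mod 631 = 491 · 376 mod 631 = 364.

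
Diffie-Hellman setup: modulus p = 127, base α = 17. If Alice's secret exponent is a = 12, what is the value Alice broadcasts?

Public value = 17^12 mod 127.
17^1 ≡ 17 (mod 127)
17^2 = (17^1)^2 ≡ 17^2 = 289 ≡ 35 (mod 127)
17^4 = (17^2)^2 ≡ 35^2 = 1225 ≡ 82 (mod 127)
17^8 = (17^4)^2 ≡ 82^2 = 6724 ≡ 120 (mod 127)
17^12 = 17^8 · 17^4 ≡ 120 · 82 ≡ 61 (mod 127).

61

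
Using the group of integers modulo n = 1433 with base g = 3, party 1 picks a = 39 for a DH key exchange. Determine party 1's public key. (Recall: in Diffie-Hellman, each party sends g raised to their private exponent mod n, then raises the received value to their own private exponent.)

Public value = 3^39 mod 1433.
3^1 ≡ 3 (mod 1433)
3^2 = (3^1)^2 ≡ 3^2 = 9 ≡ 9 (mod 1433)
3^4 = (3^2)^2 ≡ 9^2 = 81 ≡ 81 (mod 1433)
3^8 = (3^4)^2 ≡ 81^2 = 6561 ≡ 829 (mod 1433)
3^16 = (3^8)^2 ≡ 829^2 = 687241 ≡ 834 (mod 1433)
3^32 = (3^16)^2 ≡ 834^2 = 695556 ≡ 551 (mod 1433)
3^39 = 3^32 · 3^4 · 3^2 · 3^1 ≡ 551 · 81 · 9 · 3 ≡ 1317 (mod 1433).

1317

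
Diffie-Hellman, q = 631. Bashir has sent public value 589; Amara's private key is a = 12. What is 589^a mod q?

98

Shared key K = 589^12 mod 631.
589^1 ≡ 589 (mod 631)
589^2 = (589^1)^2 ≡ 589^2 = 346921 ≡ 502 (mod 631)
589^4 = (589^2)^2 ≡ 502^2 = 252004 ≡ 235 (mod 631)
589^8 = (589^4)^2 ≡ 235^2 = 55225 ≡ 328 (mod 631)
589^12 = 589^8 · 589^4 ≡ 328 · 235 ≡ 98 (mod 631).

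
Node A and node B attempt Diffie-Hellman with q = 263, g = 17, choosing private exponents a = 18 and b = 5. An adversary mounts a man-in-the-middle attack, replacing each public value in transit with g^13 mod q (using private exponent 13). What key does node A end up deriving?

176

Node A receives an adversary's public value M = 17^13 mod 263 instead of the honest one.
17^1 ≡ 17 (mod 263)
17^2 = (17^1)^2 ≡ 17^2 = 289 ≡ 26 (mod 263)
17^4 = (17^2)^2 ≡ 26^2 = 676 ≡ 150 (mod 263)
17^8 = (17^4)^2 ≡ 150^2 = 22500 ≡ 145 (mod 263)
17^13 = 17^8 · 17^4 · 17^1 ≡ 145 · 150 · 17 ≡ 235 (mod 263).
So M = 235. Node A computes K = M^18 mod 263.
235^1 ≡ 235 (mod 263)
235^2 = (235^1)^2 ≡ 235^2 = 55225 ≡ 258 (mod 263)
235^4 = (235^2)^2 ≡ 258^2 = 66564 ≡ 25 (mod 263)
235^8 = (235^4)^2 ≡ 25^2 = 625 ≡ 99 (mod 263)
235^16 = (235^8)^2 ≡ 99^2 = 9801 ≡ 70 (mod 263)
235^18 = 235^16 · 235^2 ≡ 70 · 258 ≡ 176 (mod 263).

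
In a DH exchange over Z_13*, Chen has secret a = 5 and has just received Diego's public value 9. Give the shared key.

Shared key K = 9^5 mod 13.
9^1 ≡ 9 (mod 13)
9^2 = (9^1)^2 ≡ 9^2 = 81 ≡ 3 (mod 13)
9^4 = (9^2)^2 ≡ 3^2 = 9 ≡ 9 (mod 13)
9^5 = 9^4 · 9^1 ≡ 9 · 9 ≡ 3 (mod 13).

3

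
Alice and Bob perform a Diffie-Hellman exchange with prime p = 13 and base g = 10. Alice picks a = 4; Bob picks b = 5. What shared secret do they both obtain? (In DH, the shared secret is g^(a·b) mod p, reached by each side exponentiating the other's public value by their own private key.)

Alice sends A = g^a mod p = 10^4 mod 13.
10^1 ≡ 10 (mod 13)
10^2 = (10^1)^2 ≡ 10^2 = 100 ≡ 9 (mod 13)
10^4 = (10^2)^2 ≡ 9^2 = 81 ≡ 3 (mod 13)
So A = 3. Bob then computes K = A^b mod p = 3^5 mod 13.
3^1 ≡ 3 (mod 13)
3^2 = (3^1)^2 ≡ 3^2 = 9 ≡ 9 (mod 13)
3^4 = (3^2)^2 ≡ 9^2 = 81 ≡ 3 (mod 13)
3^5 = 3^4 · 3^1 ≡ 3 · 3 ≡ 9 (mod 13).

9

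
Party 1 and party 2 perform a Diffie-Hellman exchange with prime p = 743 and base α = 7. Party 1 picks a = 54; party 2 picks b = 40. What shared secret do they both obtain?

Party 2 sends B = α^b mod p = 7^40 mod 743.
7^1 ≡ 7 (mod 743)
7^2 = (7^1)^2 ≡ 7^2 = 49 ≡ 49 (mod 743)
7^4 = (7^2)^2 ≡ 49^2 = 2401 ≡ 172 (mod 743)
7^8 = (7^4)^2 ≡ 172^2 = 29584 ≡ 607 (mod 743)
7^16 = (7^8)^2 ≡ 607^2 = 368449 ≡ 664 (mod 743)
7^32 = (7^16)^2 ≡ 664^2 = 440896 ≡ 297 (mod 743)
7^40 = 7^32 · 7^8 ≡ 297 · 607 ≡ 473 (mod 743).
So B = 473. Party 1 then computes K = B^a mod p = 473^54 mod 743.
473^1 ≡ 473 (mod 743)
473^2 = (473^1)^2 ≡ 473^2 = 223729 ≡ 86 (mod 743)
473^4 = (473^2)^2 ≡ 86^2 = 7396 ≡ 709 (mod 743)
473^8 = (473^4)^2 ≡ 709^2 = 502681 ≡ 413 (mod 743)
473^16 = (473^8)^2 ≡ 413^2 = 170569 ≡ 422 (mod 743)
473^32 = (473^16)^2 ≡ 422^2 = 178084 ≡ 507 (mod 743)
473^54 = 473^32 · 473^16 · 473^4 · 473^2 ≡ 507 · 422 · 709 · 86 ≡ 46 (mod 743).

46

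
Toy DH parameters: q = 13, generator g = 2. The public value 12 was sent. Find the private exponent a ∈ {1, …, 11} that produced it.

6

Try successive powers of 2 modulo 13:
2^1 ≡ 2
2^2 ≡ 4
2^3 ≡ 8
2^4 ≡ 3
2^5 ≡ 6
2^6 ≡ 12
Found: a = 6.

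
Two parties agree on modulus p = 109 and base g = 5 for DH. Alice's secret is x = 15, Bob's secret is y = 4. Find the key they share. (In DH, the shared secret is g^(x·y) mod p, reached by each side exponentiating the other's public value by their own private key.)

38

Bob sends B = g^y mod p = 5^4 mod 109.
5^1 ≡ 5 (mod 109)
5^2 = (5^1)^2 ≡ 5^2 = 25 ≡ 25 (mod 109)
5^4 = (5^2)^2 ≡ 25^2 = 625 ≡ 80 (mod 109)
So B = 80. Alice then computes K = B^x mod p = 80^15 mod 109.
80^1 ≡ 80 (mod 109)
80^2 = (80^1)^2 ≡ 80^2 = 6400 ≡ 78 (mod 109)
80^4 = (80^2)^2 ≡ 78^2 = 6084 ≡ 89 (mod 109)
80^8 = (80^4)^2 ≡ 89^2 = 7921 ≡ 73 (mod 109)
80^15 = 80^8 · 80^4 · 80^2 · 80^1 ≡ 73 · 89 · 78 · 80 ≡ 38 (mod 109).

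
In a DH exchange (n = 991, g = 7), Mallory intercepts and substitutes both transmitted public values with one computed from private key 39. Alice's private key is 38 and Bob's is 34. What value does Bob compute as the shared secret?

208

Bob receives Mallory's public value M = 7^39 mod 991 instead of the honest one.
7^1 ≡ 7 (mod 991)
7^2 = (7^1)^2 ≡ 7^2 = 49 ≡ 49 (mod 991)
7^4 = (7^2)^2 ≡ 49^2 = 2401 ≡ 419 (mod 991)
7^8 = (7^4)^2 ≡ 419^2 = 175561 ≡ 154 (mod 991)
7^16 = (7^8)^2 ≡ 154^2 = 23716 ≡ 923 (mod 991)
7^32 = (7^16)^2 ≡ 923^2 = 851929 ≡ 660 (mod 991)
7^39 = 7^32 · 7^4 · 7^2 · 7^1 ≡ 660 · 419 · 49 · 7 ≡ 646 (mod 991).
So M = 646. Bob computes K = M^34 mod 991.
646^1 ≡ 646 (mod 991)
646^2 = (646^1)^2 ≡ 646^2 = 417316 ≡ 105 (mod 991)
646^4 = (646^2)^2 ≡ 105^2 = 11025 ≡ 124 (mod 991)
646^8 = (646^4)^2 ≡ 124^2 = 15376 ≡ 511 (mod 991)
646^16 = (646^8)^2 ≡ 511^2 = 261121 ≡ 488 (mod 991)
646^32 = (646^16)^2 ≡ 488^2 = 238144 ≡ 304 (mod 991)
646^34 = 646^32 · 646^2 ≡ 304 · 105 ≡ 208 (mod 991).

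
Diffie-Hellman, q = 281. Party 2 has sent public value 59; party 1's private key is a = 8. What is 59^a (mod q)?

Shared key K = 59^8 mod 281.
59^1 ≡ 59 (mod 281)
59^2 = (59^1)^2 ≡ 59^2 = 3481 ≡ 109 (mod 281)
59^4 = (59^2)^2 ≡ 109^2 = 11881 ≡ 79 (mod 281)
59^8 = (59^4)^2 ≡ 79^2 = 6241 ≡ 59 (mod 281)

59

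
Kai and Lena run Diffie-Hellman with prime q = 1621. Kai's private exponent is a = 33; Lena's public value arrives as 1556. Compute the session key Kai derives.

Shared key K = 1556^33 mod 1621.
1556^1 ≡ 1556 (mod 1621)
1556^2 = (1556^1)^2 ≡ 1556^2 = 2421136 ≡ 983 (mod 1621)
1556^4 = (1556^2)^2 ≡ 983^2 = 966289 ≡ 173 (mod 1621)
1556^8 = (1556^4)^2 ≡ 173^2 = 29929 ≡ 751 (mod 1621)
1556^16 = (1556^8)^2 ≡ 751^2 = 564001 ≡ 1514 (mod 1621)
1556^32 = (1556^16)^2 ≡ 1514^2 = 2292196 ≡ 102 (mod 1621)
1556^33 = 1556^32 · 1556^1 ≡ 102 · 1556 ≡ 1475 (mod 1621).

1475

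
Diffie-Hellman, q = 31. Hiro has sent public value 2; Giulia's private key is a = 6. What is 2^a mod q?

Shared key K = 2^6 mod 31.
2^1 ≡ 2 (mod 31)
2^2 = (2^1)^2 ≡ 2^2 = 4 ≡ 4 (mod 31)
2^4 = (2^2)^2 ≡ 4^2 = 16 ≡ 16 (mod 31)
2^6 = 2^4 · 2^2 ≡ 16 · 4 ≡ 2 (mod 31).

2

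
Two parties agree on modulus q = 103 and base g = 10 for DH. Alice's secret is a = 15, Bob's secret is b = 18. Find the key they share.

Bob sends B = g^b mod q = 10^18 mod 103.
10^1 ≡ 10 (mod 103)
10^2 = (10^1)^2 ≡ 10^2 = 100 ≡ 100 (mod 103)
10^4 = (10^2)^2 ≡ 100^2 = 10000 ≡ 9 (mod 103)
10^8 = (10^4)^2 ≡ 9^2 = 81 ≡ 81 (mod 103)
10^16 = (10^8)^2 ≡ 81^2 = 6561 ≡ 72 (mod 103)
10^18 = 10^16 · 10^2 ≡ 72 · 100 ≡ 93 (mod 103).
So B = 93. Alice then computes K = B^a mod q = 93^15 mod 103.
93^1 ≡ 93 (mod 103)
93^2 = (93^1)^2 ≡ 93^2 = 8649 ≡ 100 (mod 103)
93^4 = (93^2)^2 ≡ 100^2 = 10000 ≡ 9 (mod 103)
93^8 = (93^4)^2 ≡ 9^2 = 81 ≡ 81 (mod 103)
93^15 = 93^8 · 93^4 · 93^2 · 93^1 ≡ 81 · 9 · 100 · 93 ≡ 34 (mod 103).

34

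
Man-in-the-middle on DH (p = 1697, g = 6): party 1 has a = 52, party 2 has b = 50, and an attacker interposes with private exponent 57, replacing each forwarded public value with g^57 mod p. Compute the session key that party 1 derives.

401

Party 1 receives an attacker's public value M = 6^57 mod 1697 instead of the honest one.
6^1 ≡ 6 (mod 1697)
6^2 = (6^1)^2 ≡ 6^2 = 36 ≡ 36 (mod 1697)
6^4 = (6^2)^2 ≡ 36^2 = 1296 ≡ 1296 (mod 1697)
6^8 = (6^4)^2 ≡ 1296^2 = 1679616 ≡ 1283 (mod 1697)
6^16 = (6^8)^2 ≡ 1283^2 = 1646089 ≡ 1696 (mod 1697)
6^32 = (6^16)^2 ≡ 1696^2 = 2876416 ≡ 1 (mod 1697)
6^57 = 6^32 · 6^16 · 6^8 · 6^1 ≡ 1 · 1696 · 1283 · 6 ≡ 787 (mod 1697).
So M = 787. Party 1 computes K = M^52 mod 1697.
787^1 ≡ 787 (mod 1697)
787^2 = (787^1)^2 ≡ 787^2 = 619369 ≡ 1661 (mod 1697)
787^4 = (787^2)^2 ≡ 1661^2 = 2758921 ≡ 1296 (mod 1697)
787^8 = (787^4)^2 ≡ 1296^2 = 1679616 ≡ 1283 (mod 1697)
787^16 = (787^8)^2 ≡ 1283^2 = 1646089 ≡ 1696 (mod 1697)
787^32 = (787^16)^2 ≡ 1696^2 = 2876416 ≡ 1 (mod 1697)
787^52 = 787^32 · 787^16 · 787^4 ≡ 1 · 1696 · 1296 ≡ 401 (mod 1697).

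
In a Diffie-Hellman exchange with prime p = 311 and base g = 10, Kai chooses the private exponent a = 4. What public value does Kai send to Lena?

48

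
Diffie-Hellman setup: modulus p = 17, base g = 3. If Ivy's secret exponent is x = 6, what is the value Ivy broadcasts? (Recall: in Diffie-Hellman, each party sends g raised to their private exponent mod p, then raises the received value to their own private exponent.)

Public value = 3^6 (mod 17).
3^1 ≡ 3 (mod 17)
3^2 = (3^1)^2 ≡ 3^2 = 9 ≡ 9 (mod 17)
3^4 = (3^2)^2 ≡ 9^2 = 81 ≡ 13 (mod 17)
3^6 = 3^4 · 3^2 ≡ 13 · 9 ≡ 15 (mod 17).

15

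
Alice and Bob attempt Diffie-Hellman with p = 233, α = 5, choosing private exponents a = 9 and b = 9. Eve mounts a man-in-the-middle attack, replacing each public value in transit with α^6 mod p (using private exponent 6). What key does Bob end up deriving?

124

Bob receives Eve's public value M = 5^6 mod 233 instead of the honest one.
5^1 ≡ 5 (mod 233)
5^2 = (5^1)^2 ≡ 5^2 = 25 ≡ 25 (mod 233)
5^4 = (5^2)^2 ≡ 25^2 = 625 ≡ 159 (mod 233)
5^6 = 5^4 · 5^2 ≡ 159 · 25 ≡ 14 (mod 233).
So M = 14. Bob computes K = M^9 mod 233.
14^1 ≡ 14 (mod 233)
14^2 = (14^1)^2 ≡ 14^2 = 196 ≡ 196 (mod 233)
14^4 = (14^2)^2 ≡ 196^2 = 38416 ≡ 204 (mod 233)
14^8 = (14^4)^2 ≡ 204^2 = 41616 ≡ 142 (mod 233)
14^9 = 14^8 · 14^1 ≡ 142 · 14 ≡ 124 (mod 233).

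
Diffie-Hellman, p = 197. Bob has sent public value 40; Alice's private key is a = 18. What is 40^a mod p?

101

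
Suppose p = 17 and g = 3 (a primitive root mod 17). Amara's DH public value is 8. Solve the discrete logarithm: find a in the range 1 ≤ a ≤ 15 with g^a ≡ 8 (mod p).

10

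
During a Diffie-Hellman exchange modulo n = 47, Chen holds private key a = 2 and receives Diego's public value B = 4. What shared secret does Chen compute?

16

Shared key K = 4^2 mod 47.
4^1 ≡ 4 (mod 47)
4^2 = (4^1)^2 ≡ 4^2 = 16 ≡ 16 (mod 47)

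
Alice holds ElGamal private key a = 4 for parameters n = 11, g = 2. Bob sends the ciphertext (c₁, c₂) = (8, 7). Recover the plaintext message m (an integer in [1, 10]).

Shared mask s = c₁^a mod n = 8^4 mod 11.
8^1 ≡ 8 (mod 11)
8^2 = (8^1)^2 ≡ 8^2 = 64 ≡ 9 (mod 11)
8^4 = (8^2)^2 ≡ 9^2 = 81 ≡ 4 (mod 11)
So s = 4; s⁻¹ ≡ 3 (mod 11).
m = c₂ · s⁻¹ mod 11 = 7 · 3 mod 11 = 10.

10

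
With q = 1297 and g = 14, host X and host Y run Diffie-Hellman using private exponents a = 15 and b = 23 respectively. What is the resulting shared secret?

Host X sends A = g^a mod q = 14^15 mod 1297.
14^1 ≡ 14 (mod 1297)
14^2 = (14^1)^2 ≡ 14^2 = 196 ≡ 196 (mod 1297)
14^4 = (14^2)^2 ≡ 196^2 = 38416 ≡ 803 (mod 1297)
14^8 = (14^4)^2 ≡ 803^2 = 644809 ≡ 200 (mod 1297)
14^15 = 14^8 · 14^4 · 14^2 · 14^1 ≡ 200 · 803 · 196 · 14 ≡ 819 (mod 1297).
So A = 819. Host Y then computes K = A^b mod q = 819^23 mod 1297.
819^1 ≡ 819 (mod 1297)
819^2 = (819^1)^2 ≡ 819^2 = 670761 ≡ 212 (mod 1297)
819^4 = (819^2)^2 ≡ 212^2 = 44944 ≡ 846 (mod 1297)
819^8 = (819^4)^2 ≡ 846^2 = 715716 ≡ 1069 (mod 1297)
819^16 = (819^8)^2 ≡ 1069^2 = 1142761 ≡ 104 (mod 1297)
819^23 = 819^16 · 819^4 · 819^2 · 819^1 ≡ 104 · 846 · 212 · 819 ≡ 1021 (mod 1297).

1021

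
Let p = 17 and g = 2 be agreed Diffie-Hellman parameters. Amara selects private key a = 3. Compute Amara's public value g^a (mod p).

Public value = 2^3 (mod 17).
2^1 ≡ 2 (mod 17)
2^2 = (2^1)^2 ≡ 2^2 = 4 ≡ 4 (mod 17)
2^3 = 2^2 · 2^1 ≡ 4 · 2 ≡ 8 (mod 17).

8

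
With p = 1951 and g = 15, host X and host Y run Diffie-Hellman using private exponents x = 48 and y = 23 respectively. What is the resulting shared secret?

327

Host X sends A = g^x mod p = 15^48 mod 1951.
15^1 ≡ 15 (mod 1951)
15^2 = (15^1)^2 ≡ 15^2 = 225 ≡ 225 (mod 1951)
15^4 = (15^2)^2 ≡ 225^2 = 50625 ≡ 1850 (mod 1951)
15^8 = (15^4)^2 ≡ 1850^2 = 3422500 ≡ 446 (mod 1951)
15^16 = (15^8)^2 ≡ 446^2 = 198916 ≡ 1865 (mod 1951)
15^32 = (15^16)^2 ≡ 1865^2 = 3478225 ≡ 1543 (mod 1951)
15^48 = 15^32 · 15^16 ≡ 1543 · 1865 ≡ 1921 (mod 1951).
So A = 1921. Host Y then computes K = A^y mod p = 1921^23 mod 1951.
1921^1 ≡ 1921 (mod 1951)
1921^2 = (1921^1)^2 ≡ 1921^2 = 3690241 ≡ 900 (mod 1951)
1921^4 = (1921^2)^2 ≡ 900^2 = 810000 ≡ 335 (mod 1951)
1921^8 = (1921^4)^2 ≡ 335^2 = 112225 ≡ 1018 (mod 1951)
1921^16 = (1921^8)^2 ≡ 1018^2 = 1036324 ≡ 343 (mod 1951)
1921^23 = 1921^16 · 1921^4 · 1921^2 · 1921^1 ≡ 343 · 335 · 900 · 1921 ≡ 327 (mod 1951).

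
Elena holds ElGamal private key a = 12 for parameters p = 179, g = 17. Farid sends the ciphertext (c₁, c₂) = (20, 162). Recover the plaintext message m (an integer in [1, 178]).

90

Shared mask s = c₁^a mod p = 20^12 mod 179.
20^1 ≡ 20 (mod 179)
20^2 = (20^1)^2 ≡ 20^2 = 400 ≡ 42 (mod 179)
20^4 = (20^2)^2 ≡ 42^2 = 1764 ≡ 153 (mod 179)
20^8 = (20^4)^2 ≡ 153^2 = 23409 ≡ 139 (mod 179)
20^12 = 20^8 · 20^4 ≡ 139 · 153 ≡ 145 (mod 179).
So s = 145; s⁻¹ ≡ 100 (mod 179).
m = c₂ · s⁻¹ mod 179 = 162 · 100 mod 179 = 90.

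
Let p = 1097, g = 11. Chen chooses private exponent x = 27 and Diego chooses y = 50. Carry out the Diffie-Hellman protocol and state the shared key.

738

Chen sends A = g^x mod p = 11^27 mod 1097.
11^1 ≡ 11 (mod 1097)
11^2 = (11^1)^2 ≡ 11^2 = 121 ≡ 121 (mod 1097)
11^4 = (11^2)^2 ≡ 121^2 = 14641 ≡ 380 (mod 1097)
11^8 = (11^4)^2 ≡ 380^2 = 144400 ≡ 693 (mod 1097)
11^16 = (11^8)^2 ≡ 693^2 = 480249 ≡ 860 (mod 1097)
11^27 = 11^16 · 11^8 · 11^2 · 11^1 ≡ 860 · 693 · 121 · 11 ≡ 1001 (mod 1097).
So A = 1001. Diego then computes K = A^y mod p = 1001^50 mod 1097.
1001^1 ≡ 1001 (mod 1097)
1001^2 = (1001^1)^2 ≡ 1001^2 = 1002001 ≡ 440 (mod 1097)
1001^4 = (1001^2)^2 ≡ 440^2 = 193600 ≡ 528 (mod 1097)
1001^8 = (1001^4)^2 ≡ 528^2 = 278784 ≡ 146 (mod 1097)
1001^16 = (1001^8)^2 ≡ 146^2 = 21316 ≡ 473 (mod 1097)
1001^32 = (1001^16)^2 ≡ 473^2 = 223729 ≡ 1038 (mod 1097)
1001^50 = 1001^32 · 1001^16 · 1001^2 ≡ 1038 · 473 · 440 ≡ 738 (mod 1097).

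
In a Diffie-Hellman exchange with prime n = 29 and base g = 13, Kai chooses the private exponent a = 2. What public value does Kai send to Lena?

Public value = 13^2 (mod 29).
13^1 ≡ 13 (mod 29)
13^2 = (13^1)^2 ≡ 13^2 = 169 ≡ 24 (mod 29)

24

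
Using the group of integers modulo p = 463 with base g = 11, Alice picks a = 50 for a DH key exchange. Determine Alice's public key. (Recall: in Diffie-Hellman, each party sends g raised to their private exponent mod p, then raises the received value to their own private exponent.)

Public value = 11^50 mod 463.
11^1 ≡ 11 (mod 463)
11^2 = (11^1)^2 ≡ 11^2 = 121 ≡ 121 (mod 463)
11^4 = (11^2)^2 ≡ 121^2 = 14641 ≡ 288 (mod 463)
11^8 = (11^4)^2 ≡ 288^2 = 82944 ≡ 67 (mod 463)
11^16 = (11^8)^2 ≡ 67^2 = 4489 ≡ 322 (mod 463)
11^32 = (11^16)^2 ≡ 322^2 = 103684 ≡ 435 (mod 463)
11^50 = 11^32 · 11^16 · 11^2 ≡ 435 · 322 · 121 ≡ 355 (mod 463).

355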